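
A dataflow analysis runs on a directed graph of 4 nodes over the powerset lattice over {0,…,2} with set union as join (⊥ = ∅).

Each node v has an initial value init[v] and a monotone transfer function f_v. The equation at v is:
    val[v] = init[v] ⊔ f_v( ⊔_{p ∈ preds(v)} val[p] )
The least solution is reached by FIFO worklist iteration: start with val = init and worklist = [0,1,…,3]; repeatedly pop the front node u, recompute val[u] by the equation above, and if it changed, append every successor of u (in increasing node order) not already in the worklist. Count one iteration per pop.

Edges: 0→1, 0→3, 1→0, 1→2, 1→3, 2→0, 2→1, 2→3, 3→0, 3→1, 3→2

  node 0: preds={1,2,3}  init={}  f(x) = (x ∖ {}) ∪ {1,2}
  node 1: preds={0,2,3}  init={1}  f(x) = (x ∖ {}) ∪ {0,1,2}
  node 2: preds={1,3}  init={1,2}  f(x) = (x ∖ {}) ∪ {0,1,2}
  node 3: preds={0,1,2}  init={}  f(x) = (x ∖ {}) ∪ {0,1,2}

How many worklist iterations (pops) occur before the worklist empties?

Iteration log — 8 steps:
  step 1. node 0  ⊔preds={1,2}  new={1,2}  old={}  +wl: 
  step 2. node 1  ⊔preds={1,2}  new={0,1,2}  old={1}  +wl: 0
  step 3. node 2  ⊔preds={0,1,2}  new={0,1,2}  old={1,2}  +wl: 1
  step 4. node 3  ⊔preds={0,1,2}  new={0,1,2}  old={}  +wl: 2
  step 5. node 0  ⊔preds={0,1,2}  new={0,1,2}  old={1,2}  +wl: 3
  step 6. node 1  ⊔preds={0,1,2}  new={0,1,2}  stable
  step 7. node 2  ⊔preds={0,1,2}  new={0,1,2}  stable
  step 8. node 3  ⊔preds={0,1,2}  new={0,1,2}  stable

Least fixpoint reached:
  node 0: {0,1,2}
  node 1: {0,1,2}
  node 2: {0,1,2}
  node 3: {0,1,2}

8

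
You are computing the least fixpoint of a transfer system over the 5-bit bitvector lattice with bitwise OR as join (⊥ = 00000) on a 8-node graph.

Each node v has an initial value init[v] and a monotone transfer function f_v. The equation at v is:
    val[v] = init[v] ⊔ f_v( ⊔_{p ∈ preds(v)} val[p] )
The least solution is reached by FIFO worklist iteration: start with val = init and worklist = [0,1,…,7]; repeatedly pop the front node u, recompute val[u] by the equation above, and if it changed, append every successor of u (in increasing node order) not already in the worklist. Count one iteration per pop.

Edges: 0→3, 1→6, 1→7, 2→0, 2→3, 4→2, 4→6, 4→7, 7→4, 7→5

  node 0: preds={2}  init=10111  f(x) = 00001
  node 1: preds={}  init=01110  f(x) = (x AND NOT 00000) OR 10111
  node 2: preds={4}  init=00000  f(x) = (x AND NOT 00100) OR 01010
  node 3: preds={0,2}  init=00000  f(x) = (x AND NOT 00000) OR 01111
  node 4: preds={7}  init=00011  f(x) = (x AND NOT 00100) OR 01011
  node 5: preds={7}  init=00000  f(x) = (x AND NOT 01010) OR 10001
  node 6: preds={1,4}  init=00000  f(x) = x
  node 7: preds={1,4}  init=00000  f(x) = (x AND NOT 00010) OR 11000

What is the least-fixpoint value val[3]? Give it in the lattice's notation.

11111

Worklist (17 pops):
  #1 pop 0: in=00000 → 10111 (no change)
  #2 pop 1: in=00000 → 11111 (was 01110); enqueue []
  #3 pop 2: in=00011 → 01011 (was 00000); enqueue [0]
  #4 pop 3: in=11111 → 11111 (was 00000); enqueue []
  #5 pop 4: in=00000 → 01011 (was 00011); enqueue [2]
  #6 pop 5: in=00000 → 10001 (was 00000); enqueue []
  #7 pop 6: in=11111 → 11111 (was 00000); enqueue []
  #8 pop 7: in=11111 → 11101 (was 00000); enqueue [4,5]
  #9 pop 0: in=01011 → 10111 (no change)
  #10 pop 2: in=01011 → 01011 (no change)
  #11 pop 4: in=11101 → 11011 (was 01011); enqueue [2,6,7]
  #12 pop 5: in=11101 → 10101 (was 10001); enqueue []
  #13 pop 2: in=11011 → 11011 (was 01011); enqueue [0,3]
  #14 pop 6: in=11111 → 11111 (no change)
  #15 pop 7: in=11111 → 11101 (no change)
  #16 pop 0: in=11011 → 10111 (no change)
  #17 pop 3: in=11111 → 11111 (no change)

Fixpoint:
  val[0] = 10111
  val[1] = 11111
  val[2] = 11011
  val[3] = 11111
  val[4] = 11011
  val[5] = 10101
  val[6] = 11111
  val[7] = 11101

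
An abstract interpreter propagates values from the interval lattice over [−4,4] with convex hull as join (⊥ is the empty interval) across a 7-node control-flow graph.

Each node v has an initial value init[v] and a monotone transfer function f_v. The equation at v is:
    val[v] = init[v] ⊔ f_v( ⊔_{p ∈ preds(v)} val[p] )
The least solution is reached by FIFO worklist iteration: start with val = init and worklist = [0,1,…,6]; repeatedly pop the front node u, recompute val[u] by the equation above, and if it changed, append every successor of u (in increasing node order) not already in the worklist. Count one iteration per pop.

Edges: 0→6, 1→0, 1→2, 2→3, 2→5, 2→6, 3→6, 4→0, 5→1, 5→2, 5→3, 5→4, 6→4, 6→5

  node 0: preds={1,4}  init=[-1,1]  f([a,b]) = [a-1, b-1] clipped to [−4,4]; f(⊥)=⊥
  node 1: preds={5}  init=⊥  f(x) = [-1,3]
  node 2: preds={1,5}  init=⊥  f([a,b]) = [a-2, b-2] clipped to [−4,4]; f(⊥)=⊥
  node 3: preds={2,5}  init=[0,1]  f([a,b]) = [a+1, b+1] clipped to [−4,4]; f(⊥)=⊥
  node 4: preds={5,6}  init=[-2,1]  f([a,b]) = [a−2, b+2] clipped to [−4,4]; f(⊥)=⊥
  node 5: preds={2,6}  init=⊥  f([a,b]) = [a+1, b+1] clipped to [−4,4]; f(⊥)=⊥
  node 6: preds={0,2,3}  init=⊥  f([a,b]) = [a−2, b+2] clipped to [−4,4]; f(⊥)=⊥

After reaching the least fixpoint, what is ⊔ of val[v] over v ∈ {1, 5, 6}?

Worklist (21 pops):
  #1 pop 0: in=[-2,1] → [-3,1] (was [-1,1]); enqueue []
  #2 pop 1: in=⊥ → [-1,3] (was ⊥); enqueue [0]
  #3 pop 2: in=[-1,3] → [-3,1] (was ⊥); enqueue []
  #4 pop 3: in=[-3,1] → [-2,2] (was [0,1]); enqueue []
  #5 pop 4: in=⊥ → [-2,1] (no change)
  #6 pop 5: in=[-3,1] → [-2,2] (was ⊥); enqueue [1,2,3,4]
  #7 pop 6: in=[-3,2] → [-4,4] (was ⊥); enqueue [5]
  #8 pop 0: in=[-2,3] → [-3,2] (was [-3,1]); enqueue [6]
  #9 pop 1: in=[-2,2] → [-1,3] (no change)
  #10 pop 2: in=[-2,3] → [-4,1] (was [-3,1]); enqueue []
  #11 pop 3: in=[-4,2] → [-3,3] (was [-2,2]); enqueue []
  #12 pop 4: in=[-4,4] → [-4,4] (was [-2,1]); enqueue [0]
  #13 pop 5: in=[-4,4] → [-3,4] (was [-2,2]); enqueue [1,2,3,4]
  #14 pop 6: in=[-4,3] → [-4,4] (no change)
  #15 pop 0: in=[-4,4] → [-4,3] (was [-3,2]); enqueue [6]
  #16 pop 1: in=[-3,4] → [-1,3] (no change)
  #17 pop 2: in=[-3,4] → [-4,2] (was [-4,1]); enqueue [5]
  #18 pop 3: in=[-4,4] → [-3,4] (was [-3,3]); enqueue []
  #19 pop 4: in=[-4,4] → [-4,4] (no change)
  #20 pop 6: in=[-4,4] → [-4,4] (no change)
  #21 pop 5: in=[-4,4] → [-3,4] (no change)

Fixpoint:
  val[0] = [-4,3]
  val[1] = [-1,3]
  val[2] = [-4,2]
  val[3] = [-3,4]
  val[4] = [-4,4]
  val[5] = [-3,4]
  val[6] = [-4,4]

[-4,4]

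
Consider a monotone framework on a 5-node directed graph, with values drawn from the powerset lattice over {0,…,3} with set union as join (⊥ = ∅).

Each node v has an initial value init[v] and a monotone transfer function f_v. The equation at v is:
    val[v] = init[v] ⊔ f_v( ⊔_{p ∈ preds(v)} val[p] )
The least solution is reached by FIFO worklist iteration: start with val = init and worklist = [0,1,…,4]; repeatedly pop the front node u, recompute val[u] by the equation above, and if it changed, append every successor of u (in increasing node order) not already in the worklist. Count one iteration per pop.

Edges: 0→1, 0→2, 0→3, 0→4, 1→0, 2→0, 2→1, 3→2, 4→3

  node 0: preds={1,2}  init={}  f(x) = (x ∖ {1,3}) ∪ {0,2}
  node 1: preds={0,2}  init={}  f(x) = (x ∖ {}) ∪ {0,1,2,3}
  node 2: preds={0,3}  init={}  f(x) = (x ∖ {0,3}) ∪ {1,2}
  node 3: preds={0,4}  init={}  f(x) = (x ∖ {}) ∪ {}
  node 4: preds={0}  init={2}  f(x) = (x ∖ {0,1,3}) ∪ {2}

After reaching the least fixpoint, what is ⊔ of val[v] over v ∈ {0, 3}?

{0,2}

Trace (8 dequeues):
  [1] u=0 | in {} | out {0,2} | prev {} | push {}
  [2] u=1 | in {0,2} | out {0,1,2,3} | prev {} | push {0}
  [3] u=2 | in {0,2} | out {1,2} | prev {} | push {1}
  [4] u=3 | in {0,2} | out {0,2} | prev {} | push {2}
  [5] u=4 | in {0,2} | out {2} | ==
  [6] u=0 | in {0,1,2,3} | out {0,2} | ==
  [7] u=1 | in {0,1,2} | out {0,1,2,3} | ==
  [8] u=2 | in {0,2} | out {1,2} | ==

Converged values:
  [0] {0,2}
  [1] {0,1,2,3}
  [2] {1,2}
  [3] {0,2}
  [4] {2}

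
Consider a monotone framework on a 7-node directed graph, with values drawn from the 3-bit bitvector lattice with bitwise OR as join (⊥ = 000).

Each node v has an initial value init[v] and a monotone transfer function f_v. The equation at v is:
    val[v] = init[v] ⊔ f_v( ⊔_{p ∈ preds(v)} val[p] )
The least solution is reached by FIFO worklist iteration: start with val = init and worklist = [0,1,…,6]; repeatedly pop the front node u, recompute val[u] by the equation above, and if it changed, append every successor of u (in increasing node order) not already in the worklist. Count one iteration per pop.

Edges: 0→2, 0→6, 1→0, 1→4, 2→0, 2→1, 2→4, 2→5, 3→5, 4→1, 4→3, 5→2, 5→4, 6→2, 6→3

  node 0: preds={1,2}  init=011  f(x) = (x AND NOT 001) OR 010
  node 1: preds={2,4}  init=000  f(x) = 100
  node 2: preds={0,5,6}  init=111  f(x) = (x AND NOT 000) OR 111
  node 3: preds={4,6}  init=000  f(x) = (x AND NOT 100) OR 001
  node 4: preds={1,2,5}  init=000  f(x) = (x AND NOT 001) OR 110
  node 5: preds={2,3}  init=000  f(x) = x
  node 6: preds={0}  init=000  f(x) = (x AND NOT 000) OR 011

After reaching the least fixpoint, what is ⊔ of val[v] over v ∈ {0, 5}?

Iteration log — 13 steps:
  step 1. node 0  ⊔preds=111  new=111  old=011  +wl: 
  step 2. node 1  ⊔preds=111  new=100  old=000  +wl: 0
  step 3. node 2  ⊔preds=111  new=111  stable
  step 4. node 3  ⊔preds=000  new=001  old=000  +wl: 
  step 5. node 4  ⊔preds=111  new=110  old=000  +wl: 1,3
  step 6. node 5  ⊔preds=111  new=111  old=000  +wl: 2,4
  step 7. node 6  ⊔preds=111  new=111  old=000  +wl: 
  step 8. node 0  ⊔preds=111  new=111  stable
  step 9. node 1  ⊔preds=111  new=100  stable
  step 10. node 3  ⊔preds=111  new=011  old=001  +wl: 5
  step 11. node 2  ⊔preds=111  new=111  stable
  step 12. node 4  ⊔preds=111  new=110  stable
  step 13. node 5  ⊔preds=111  new=111  stable

Least fixpoint reached:
  node 0: 111
  node 1: 100
  node 2: 111
  node 3: 011
  node 4: 110
  node 5: 111
  node 6: 111

111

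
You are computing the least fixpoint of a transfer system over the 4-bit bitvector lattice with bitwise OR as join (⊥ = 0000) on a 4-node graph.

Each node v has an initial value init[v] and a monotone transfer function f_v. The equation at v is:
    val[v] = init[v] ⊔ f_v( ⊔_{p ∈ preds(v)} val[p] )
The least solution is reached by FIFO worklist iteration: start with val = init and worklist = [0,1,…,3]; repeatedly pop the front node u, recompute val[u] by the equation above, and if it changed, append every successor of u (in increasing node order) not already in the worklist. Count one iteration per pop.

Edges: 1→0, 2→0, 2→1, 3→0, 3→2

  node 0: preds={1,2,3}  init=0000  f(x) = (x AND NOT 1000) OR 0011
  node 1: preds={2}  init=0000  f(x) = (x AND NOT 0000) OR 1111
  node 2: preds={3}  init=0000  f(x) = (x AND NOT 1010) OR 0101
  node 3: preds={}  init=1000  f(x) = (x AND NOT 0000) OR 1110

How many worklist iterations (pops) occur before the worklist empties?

Trace (7 dequeues):
  [1] u=0 | in 1000 | out 0011 | prev 0000 | push {}
  [2] u=1 | in 0000 | out 1111 | prev 0000 | push {0}
  [3] u=2 | in 1000 | out 0101 | prev 0000 | push {1}
  [4] u=3 | in 0000 | out 1110 | prev 1000 | push {2}
  [5] u=0 | in 1111 | out 0111 | prev 0011 | push {}
  [6] u=1 | in 0101 | out 1111 | ==
  [7] u=2 | in 1110 | out 0101 | ==

Converged values:
  [0] 0111
  [1] 1111
  [2] 0101
  [3] 1110

7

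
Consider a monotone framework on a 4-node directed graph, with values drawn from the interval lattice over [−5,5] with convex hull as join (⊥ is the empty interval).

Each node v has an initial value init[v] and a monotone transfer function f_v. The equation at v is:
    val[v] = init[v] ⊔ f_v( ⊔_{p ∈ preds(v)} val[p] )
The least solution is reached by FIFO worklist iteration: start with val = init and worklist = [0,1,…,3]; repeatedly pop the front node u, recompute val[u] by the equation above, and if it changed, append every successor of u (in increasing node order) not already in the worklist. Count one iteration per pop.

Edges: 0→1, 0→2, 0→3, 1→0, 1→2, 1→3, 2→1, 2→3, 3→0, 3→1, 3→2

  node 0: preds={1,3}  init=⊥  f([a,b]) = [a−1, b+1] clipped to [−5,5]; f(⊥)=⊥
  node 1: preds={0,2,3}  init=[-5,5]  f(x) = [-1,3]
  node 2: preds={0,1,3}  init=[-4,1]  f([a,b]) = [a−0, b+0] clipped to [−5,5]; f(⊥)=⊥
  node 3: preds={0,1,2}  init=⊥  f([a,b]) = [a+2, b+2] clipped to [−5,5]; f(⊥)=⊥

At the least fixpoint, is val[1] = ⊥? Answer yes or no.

Trace (7 dequeues):
  [1] u=0 | in [-5,5] | out [-5,5] | prev ⊥ | push {}
  [2] u=1 | in [-5,5] | out [-5,5] | ==
  [3] u=2 | in [-5,5] | out [-5,5] | prev [-4,1] | push {1}
  [4] u=3 | in [-5,5] | out [-3,5] | prev ⊥ | push {0,2}
  [5] u=1 | in [-5,5] | out [-5,5] | ==
  [6] u=0 | in [-5,5] | out [-5,5] | ==
  [7] u=2 | in [-5,5] | out [-5,5] | ==

Converged values:
  [0] [-5,5]
  [1] [-5,5]
  [2] [-5,5]
  [3] [-3,5]

no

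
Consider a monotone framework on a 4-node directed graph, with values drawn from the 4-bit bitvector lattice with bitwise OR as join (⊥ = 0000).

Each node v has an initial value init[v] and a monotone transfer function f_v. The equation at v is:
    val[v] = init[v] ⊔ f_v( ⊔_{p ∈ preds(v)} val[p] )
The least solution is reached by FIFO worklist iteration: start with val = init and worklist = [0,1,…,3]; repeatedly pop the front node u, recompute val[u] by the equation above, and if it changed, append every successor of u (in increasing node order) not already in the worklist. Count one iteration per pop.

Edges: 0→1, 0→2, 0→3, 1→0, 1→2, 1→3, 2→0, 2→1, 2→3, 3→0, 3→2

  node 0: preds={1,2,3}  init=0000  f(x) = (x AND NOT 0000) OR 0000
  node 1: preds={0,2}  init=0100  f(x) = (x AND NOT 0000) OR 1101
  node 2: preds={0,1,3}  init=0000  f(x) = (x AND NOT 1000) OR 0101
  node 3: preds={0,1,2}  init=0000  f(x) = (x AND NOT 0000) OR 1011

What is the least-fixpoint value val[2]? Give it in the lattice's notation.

0111

Iteration log — 10 steps:
  step 1. node 0  ⊔preds=0100  new=0100  old=0000  +wl: 
  step 2. node 1  ⊔preds=0100  new=1101  old=0100  +wl: 0
  step 3. node 2  ⊔preds=1101  new=0101  old=0000  +wl: 1
  step 4. node 3  ⊔preds=1101  new=1111  old=0000  +wl: 2
  step 5. node 0  ⊔preds=1111  new=1111  old=0100  +wl: 3
  step 6. node 1  ⊔preds=1111  new=1111  old=1101  +wl: 0
  step 7. node 2  ⊔preds=1111  new=0111  old=0101  +wl: 1
  step 8. node 3  ⊔preds=1111  new=1111  stable
  step 9. node 0  ⊔preds=1111  new=1111  stable
  step 10. node 1  ⊔preds=1111  new=1111  stable

Least fixpoint reached:
  node 0: 1111
  node 1: 1111
  node 2: 0111
  node 3: 1111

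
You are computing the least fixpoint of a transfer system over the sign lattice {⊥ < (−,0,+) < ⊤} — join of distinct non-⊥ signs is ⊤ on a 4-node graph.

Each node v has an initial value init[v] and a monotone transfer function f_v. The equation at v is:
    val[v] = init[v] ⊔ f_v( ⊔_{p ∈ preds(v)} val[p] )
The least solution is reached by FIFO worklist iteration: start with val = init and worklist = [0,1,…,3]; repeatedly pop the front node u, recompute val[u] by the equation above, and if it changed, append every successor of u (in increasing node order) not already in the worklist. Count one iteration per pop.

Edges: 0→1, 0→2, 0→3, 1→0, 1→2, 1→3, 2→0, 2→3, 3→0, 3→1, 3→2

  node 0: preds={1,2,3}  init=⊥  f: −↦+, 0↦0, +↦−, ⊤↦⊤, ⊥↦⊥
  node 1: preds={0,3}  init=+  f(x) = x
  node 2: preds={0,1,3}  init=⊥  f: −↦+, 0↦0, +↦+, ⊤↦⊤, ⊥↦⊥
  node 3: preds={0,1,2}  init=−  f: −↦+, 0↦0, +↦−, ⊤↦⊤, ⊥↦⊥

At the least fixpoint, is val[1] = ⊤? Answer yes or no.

Worklist (7 pops):
  #1 pop 0: in=⊤ → ⊤ (was ⊥); enqueue []
  #2 pop 1: in=⊤ → ⊤ (was +); enqueue [0]
  #3 pop 2: in=⊤ → ⊤ (was ⊥); enqueue []
  #4 pop 3: in=⊤ → ⊤ (was −); enqueue [1,2]
  #5 pop 0: in=⊤ → ⊤ (no change)
  #6 pop 1: in=⊤ → ⊤ (no change)
  #7 pop 2: in=⊤ → ⊤ (no change)

Fixpoint:
  val[0] = ⊤
  val[1] = ⊤
  val[2] = ⊤
  val[3] = ⊤

yes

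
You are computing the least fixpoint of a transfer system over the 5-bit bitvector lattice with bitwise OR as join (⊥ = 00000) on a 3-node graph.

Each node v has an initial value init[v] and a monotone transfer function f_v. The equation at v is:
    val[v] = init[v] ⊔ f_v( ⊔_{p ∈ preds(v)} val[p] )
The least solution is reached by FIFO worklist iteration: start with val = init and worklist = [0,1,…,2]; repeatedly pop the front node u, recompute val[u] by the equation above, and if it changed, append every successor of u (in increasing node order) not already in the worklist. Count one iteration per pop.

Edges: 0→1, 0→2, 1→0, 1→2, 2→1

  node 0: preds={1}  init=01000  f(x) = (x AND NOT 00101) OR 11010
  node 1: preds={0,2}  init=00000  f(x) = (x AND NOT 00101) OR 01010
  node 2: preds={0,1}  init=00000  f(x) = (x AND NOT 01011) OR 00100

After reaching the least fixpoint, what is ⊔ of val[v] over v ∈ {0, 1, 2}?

11110

Iteration log — 5 steps:
  step 1. node 0  ⊔preds=00000  new=11010  old=01000  +wl: 
  step 2. node 1  ⊔preds=11010  new=11010  old=00000  +wl: 0
  step 3. node 2  ⊔preds=11010  new=10100  old=00000  +wl: 1
  step 4. node 0  ⊔preds=11010  new=11010  stable
  step 5. node 1  ⊔preds=11110  new=11010  stable

Least fixpoint reached:
  node 0: 11010
  node 1: 11010
  node 2: 10100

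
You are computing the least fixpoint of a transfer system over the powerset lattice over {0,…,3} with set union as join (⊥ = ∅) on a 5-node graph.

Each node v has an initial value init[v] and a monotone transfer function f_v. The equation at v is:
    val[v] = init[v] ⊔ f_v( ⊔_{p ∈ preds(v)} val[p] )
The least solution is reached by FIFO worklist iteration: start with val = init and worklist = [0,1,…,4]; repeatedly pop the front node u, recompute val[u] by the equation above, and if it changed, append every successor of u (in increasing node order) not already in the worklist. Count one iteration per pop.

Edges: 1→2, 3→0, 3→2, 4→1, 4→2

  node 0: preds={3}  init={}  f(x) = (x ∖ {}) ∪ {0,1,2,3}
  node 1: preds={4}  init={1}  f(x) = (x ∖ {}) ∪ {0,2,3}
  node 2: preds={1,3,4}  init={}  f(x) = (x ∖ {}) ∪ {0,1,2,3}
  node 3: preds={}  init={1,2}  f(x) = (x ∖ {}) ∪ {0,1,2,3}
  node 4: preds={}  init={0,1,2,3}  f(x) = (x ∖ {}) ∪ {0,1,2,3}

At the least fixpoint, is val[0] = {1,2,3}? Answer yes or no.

Iteration log — 7 steps:
  step 1. node 0  ⊔preds={1,2}  new={0,1,2,3}  old={}  +wl: 
  step 2. node 1  ⊔preds={0,1,2,3}  new={0,1,2,3}  old={1}  +wl: 
  step 3. node 2  ⊔preds={0,1,2,3}  new={0,1,2,3}  old={}  +wl: 
  step 4. node 3  ⊔preds={}  new={0,1,2,3}  old={1,2}  +wl: 0,2
  step 5. node 4  ⊔preds={}  new={0,1,2,3}  stable
  step 6. node 0  ⊔preds={0,1,2,3}  new={0,1,2,3}  stable
  step 7. node 2  ⊔preds={0,1,2,3}  new={0,1,2,3}  stable

Least fixpoint reached:
  node 0: {0,1,2,3}
  node 1: {0,1,2,3}
  node 2: {0,1,2,3}
  node 3: {0,1,2,3}
  node 4: {0,1,2,3}

no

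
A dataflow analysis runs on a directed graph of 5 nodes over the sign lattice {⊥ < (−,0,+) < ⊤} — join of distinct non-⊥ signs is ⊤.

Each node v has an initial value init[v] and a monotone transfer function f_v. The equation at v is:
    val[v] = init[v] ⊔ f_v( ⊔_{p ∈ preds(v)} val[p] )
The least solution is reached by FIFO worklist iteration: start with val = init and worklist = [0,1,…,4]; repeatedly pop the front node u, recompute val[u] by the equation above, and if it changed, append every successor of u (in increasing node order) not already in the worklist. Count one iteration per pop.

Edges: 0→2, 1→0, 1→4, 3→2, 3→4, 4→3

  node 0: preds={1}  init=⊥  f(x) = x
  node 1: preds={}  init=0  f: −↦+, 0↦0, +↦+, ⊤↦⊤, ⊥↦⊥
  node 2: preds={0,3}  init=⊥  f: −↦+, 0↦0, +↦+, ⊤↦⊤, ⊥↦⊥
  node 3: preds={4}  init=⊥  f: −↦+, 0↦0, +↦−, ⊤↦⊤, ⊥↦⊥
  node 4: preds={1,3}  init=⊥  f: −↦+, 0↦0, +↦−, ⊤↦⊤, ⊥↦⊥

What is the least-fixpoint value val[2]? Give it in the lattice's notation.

Worklist (8 pops):
  #1 pop 0: in=0 → 0 (was ⊥); enqueue []
  #2 pop 1: in=⊥ → 0 (no change)
  #3 pop 2: in=0 → 0 (was ⊥); enqueue []
  #4 pop 3: in=⊥ → ⊥ (no change)
  #5 pop 4: in=0 → 0 (was ⊥); enqueue [3]
  #6 pop 3: in=0 → 0 (was ⊥); enqueue [2,4]
  #7 pop 2: in=0 → 0 (no change)
  #8 pop 4: in=0 → 0 (no change)

Fixpoint:
  val[0] = 0
  val[1] = 0
  val[2] = 0
  val[3] = 0
  val[4] = 0

0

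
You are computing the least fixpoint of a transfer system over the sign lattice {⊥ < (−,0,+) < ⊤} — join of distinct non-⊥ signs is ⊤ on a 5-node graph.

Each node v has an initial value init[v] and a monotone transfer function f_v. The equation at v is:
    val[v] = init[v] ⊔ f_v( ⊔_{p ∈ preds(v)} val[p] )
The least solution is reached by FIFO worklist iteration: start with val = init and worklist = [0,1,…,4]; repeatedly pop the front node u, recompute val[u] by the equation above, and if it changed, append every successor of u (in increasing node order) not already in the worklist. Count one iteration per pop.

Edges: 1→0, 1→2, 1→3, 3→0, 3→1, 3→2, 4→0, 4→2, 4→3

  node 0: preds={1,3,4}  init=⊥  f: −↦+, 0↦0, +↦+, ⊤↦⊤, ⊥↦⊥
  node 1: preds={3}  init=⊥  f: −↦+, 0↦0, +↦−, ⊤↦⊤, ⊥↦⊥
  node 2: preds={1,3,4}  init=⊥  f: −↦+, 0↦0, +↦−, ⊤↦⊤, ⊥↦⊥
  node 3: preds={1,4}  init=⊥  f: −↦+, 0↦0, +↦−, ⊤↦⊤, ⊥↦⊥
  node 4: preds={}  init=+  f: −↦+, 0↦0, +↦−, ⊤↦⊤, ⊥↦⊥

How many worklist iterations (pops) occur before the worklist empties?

10

Worklist (10 pops):
  #1 pop 0: in=+ → + (was ⊥); enqueue []
  #2 pop 1: in=⊥ → ⊥ (no change)
  #3 pop 2: in=+ → − (was ⊥); enqueue []
  #4 pop 3: in=+ → − (was ⊥); enqueue [0,1,2]
  #5 pop 4: in=⊥ → + (no change)
  #6 pop 0: in=⊤ → ⊤ (was +); enqueue []
  #7 pop 1: in=− → + (was ⊥); enqueue [0,3]
  #8 pop 2: in=⊤ → ⊤ (was −); enqueue []
  #9 pop 0: in=⊤ → ⊤ (no change)
  #10 pop 3: in=+ → − (no change)

Fixpoint:
  val[0] = ⊤
  val[1] = +
  val[2] = ⊤
  val[3] = −
  val[4] = +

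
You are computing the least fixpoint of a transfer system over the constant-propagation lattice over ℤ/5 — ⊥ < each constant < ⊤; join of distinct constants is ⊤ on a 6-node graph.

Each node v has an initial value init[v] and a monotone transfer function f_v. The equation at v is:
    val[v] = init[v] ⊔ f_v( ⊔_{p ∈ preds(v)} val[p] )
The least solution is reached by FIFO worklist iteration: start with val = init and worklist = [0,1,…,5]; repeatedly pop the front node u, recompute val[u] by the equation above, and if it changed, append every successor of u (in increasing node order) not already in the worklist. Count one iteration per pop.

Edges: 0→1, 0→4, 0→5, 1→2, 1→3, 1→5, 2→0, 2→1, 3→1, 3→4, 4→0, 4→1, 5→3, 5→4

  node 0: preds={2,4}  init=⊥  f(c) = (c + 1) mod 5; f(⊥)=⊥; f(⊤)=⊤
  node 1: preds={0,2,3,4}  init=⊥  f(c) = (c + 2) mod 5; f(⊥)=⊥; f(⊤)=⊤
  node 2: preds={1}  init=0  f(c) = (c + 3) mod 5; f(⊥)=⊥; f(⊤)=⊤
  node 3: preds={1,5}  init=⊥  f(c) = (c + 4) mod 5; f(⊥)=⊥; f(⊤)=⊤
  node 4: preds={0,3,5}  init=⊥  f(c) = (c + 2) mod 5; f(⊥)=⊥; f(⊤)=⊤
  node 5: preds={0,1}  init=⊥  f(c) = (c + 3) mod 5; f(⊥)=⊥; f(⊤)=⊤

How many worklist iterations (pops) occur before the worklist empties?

Worklist (11 pops):
  #1 pop 0: in=0 → 1 (was ⊥); enqueue []
  #2 pop 1: in=⊤ → ⊤ (was ⊥); enqueue []
  #3 pop 2: in=⊤ → ⊤ (was 0); enqueue [0,1]
  #4 pop 3: in=⊤ → ⊤ (was ⊥); enqueue []
  #5 pop 4: in=⊤ → ⊤ (was ⊥); enqueue []
  #6 pop 5: in=⊤ → ⊤ (was ⊥); enqueue [3,4]
  #7 pop 0: in=⊤ → ⊤ (was 1); enqueue [5]
  #8 pop 1: in=⊤ → ⊤ (no change)
  #9 pop 3: in=⊤ → ⊤ (no change)
  #10 pop 4: in=⊤ → ⊤ (no change)
  #11 pop 5: in=⊤ → ⊤ (no change)

Fixpoint:
  val[0] = ⊤
  val[1] = ⊤
  val[2] = ⊤
  val[3] = ⊤
  val[4] = ⊤
  val[5] = ⊤

11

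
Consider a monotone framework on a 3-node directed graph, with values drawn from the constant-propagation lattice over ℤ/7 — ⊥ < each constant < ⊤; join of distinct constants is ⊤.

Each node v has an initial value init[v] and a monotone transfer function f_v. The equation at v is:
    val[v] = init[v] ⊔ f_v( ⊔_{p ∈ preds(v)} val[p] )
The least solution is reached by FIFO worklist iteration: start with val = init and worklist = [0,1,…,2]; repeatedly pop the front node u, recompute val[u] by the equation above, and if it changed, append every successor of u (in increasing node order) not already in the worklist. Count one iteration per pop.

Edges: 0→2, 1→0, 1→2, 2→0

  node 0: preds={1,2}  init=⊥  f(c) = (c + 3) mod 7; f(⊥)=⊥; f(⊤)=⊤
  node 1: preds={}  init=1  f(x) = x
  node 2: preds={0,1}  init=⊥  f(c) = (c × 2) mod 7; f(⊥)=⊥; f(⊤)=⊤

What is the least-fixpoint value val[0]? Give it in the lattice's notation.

⊤

Trace (5 dequeues):
  [1] u=0 | in 1 | out 4 | prev ⊥ | push {}
  [2] u=1 | in ⊥ | out 1 | ==
  [3] u=2 | in ⊤ | out ⊤ | prev ⊥ | push {0}
  [4] u=0 | in ⊤ | out ⊤ | prev 4 | push {2}
  [5] u=2 | in ⊤ | out ⊤ | ==

Converged values:
  [0] ⊤
  [1] 1
  [2] ⊤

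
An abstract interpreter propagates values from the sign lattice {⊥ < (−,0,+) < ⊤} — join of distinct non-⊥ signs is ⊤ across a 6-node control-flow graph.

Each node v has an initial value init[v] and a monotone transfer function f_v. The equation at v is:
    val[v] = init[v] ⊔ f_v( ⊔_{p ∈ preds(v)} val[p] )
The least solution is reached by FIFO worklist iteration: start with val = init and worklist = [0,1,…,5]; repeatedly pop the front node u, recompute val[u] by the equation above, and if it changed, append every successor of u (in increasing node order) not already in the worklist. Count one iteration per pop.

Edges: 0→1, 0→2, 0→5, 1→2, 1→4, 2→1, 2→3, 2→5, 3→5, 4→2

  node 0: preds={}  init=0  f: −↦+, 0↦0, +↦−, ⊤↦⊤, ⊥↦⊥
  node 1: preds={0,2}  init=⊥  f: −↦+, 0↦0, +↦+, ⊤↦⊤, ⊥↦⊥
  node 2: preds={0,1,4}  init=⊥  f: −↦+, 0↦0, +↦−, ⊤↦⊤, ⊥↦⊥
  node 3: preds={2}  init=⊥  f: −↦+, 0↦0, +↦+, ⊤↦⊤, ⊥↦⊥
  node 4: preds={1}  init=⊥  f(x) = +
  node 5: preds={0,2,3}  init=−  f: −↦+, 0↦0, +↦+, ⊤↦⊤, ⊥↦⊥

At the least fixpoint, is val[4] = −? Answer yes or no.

Worklist (13 pops):
  #1 pop 0: in=⊥ → 0 (no change)
  #2 pop 1: in=0 → 0 (was ⊥); enqueue []
  #3 pop 2: in=0 → 0 (was ⊥); enqueue [1]
  #4 pop 3: in=0 → 0 (was ⊥); enqueue []
  #5 pop 4: in=0 → + (was ⊥); enqueue [2]
  #6 pop 5: in=0 → ⊤ (was −); enqueue []
  #7 pop 1: in=0 → 0 (no change)
  #8 pop 2: in=⊤ → ⊤ (was 0); enqueue [1,3,5]
  #9 pop 1: in=⊤ → ⊤ (was 0); enqueue [2,4]
  #10 pop 3: in=⊤ → ⊤ (was 0); enqueue []
  #11 pop 5: in=⊤ → ⊤ (no change)
  #12 pop 2: in=⊤ → ⊤ (no change)
  #13 pop 4: in=⊤ → + (no change)

Fixpoint:
  val[0] = 0
  val[1] = ⊤
  val[2] = ⊤
  val[3] = ⊤
  val[4] = +
  val[5] = ⊤

no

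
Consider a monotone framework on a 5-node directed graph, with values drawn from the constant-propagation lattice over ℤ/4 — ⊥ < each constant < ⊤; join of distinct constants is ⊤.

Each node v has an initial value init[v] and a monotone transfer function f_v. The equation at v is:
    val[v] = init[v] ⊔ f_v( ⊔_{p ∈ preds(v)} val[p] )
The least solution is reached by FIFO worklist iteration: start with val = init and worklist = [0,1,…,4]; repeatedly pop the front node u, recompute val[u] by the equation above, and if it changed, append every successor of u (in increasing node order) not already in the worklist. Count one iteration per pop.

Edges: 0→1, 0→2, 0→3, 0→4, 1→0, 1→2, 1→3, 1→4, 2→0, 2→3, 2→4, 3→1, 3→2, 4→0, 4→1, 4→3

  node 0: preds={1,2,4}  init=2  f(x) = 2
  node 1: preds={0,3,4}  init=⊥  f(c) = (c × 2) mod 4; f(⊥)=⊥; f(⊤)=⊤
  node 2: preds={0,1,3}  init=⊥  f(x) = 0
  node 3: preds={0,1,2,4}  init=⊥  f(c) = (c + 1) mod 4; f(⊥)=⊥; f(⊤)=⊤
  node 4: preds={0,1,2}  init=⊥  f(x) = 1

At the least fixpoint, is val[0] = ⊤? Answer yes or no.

no

Iteration log — 11 steps:
  step 1. node 0  ⊔preds=⊥  new=2  stable
  step 2. node 1  ⊔preds=2  new=0  old=⊥  +wl: 0
  step 3. node 2  ⊔preds=⊤  new=0  old=⊥  +wl: 
  step 4. node 3  ⊔preds=⊤  new=⊤  old=⊥  +wl: 1,2
  step 5. node 4  ⊔preds=⊤  new=1  old=⊥  +wl: 3
  step 6. node 0  ⊔preds=⊤  new=2  stable
  step 7. node 1  ⊔preds=⊤  new=⊤  old=0  +wl: 0,4
  step 8. node 2  ⊔preds=⊤  new=0  stable
  step 9. node 3  ⊔preds=⊤  new=⊤  stable
  step 10. node 0  ⊔preds=⊤  new=2  stable
  step 11. node 4  ⊔preds=⊤  new=1  stable

Least fixpoint reached:
  node 0: 2
  node 1: ⊤
  node 2: 0
  node 3: ⊤
  node 4: 1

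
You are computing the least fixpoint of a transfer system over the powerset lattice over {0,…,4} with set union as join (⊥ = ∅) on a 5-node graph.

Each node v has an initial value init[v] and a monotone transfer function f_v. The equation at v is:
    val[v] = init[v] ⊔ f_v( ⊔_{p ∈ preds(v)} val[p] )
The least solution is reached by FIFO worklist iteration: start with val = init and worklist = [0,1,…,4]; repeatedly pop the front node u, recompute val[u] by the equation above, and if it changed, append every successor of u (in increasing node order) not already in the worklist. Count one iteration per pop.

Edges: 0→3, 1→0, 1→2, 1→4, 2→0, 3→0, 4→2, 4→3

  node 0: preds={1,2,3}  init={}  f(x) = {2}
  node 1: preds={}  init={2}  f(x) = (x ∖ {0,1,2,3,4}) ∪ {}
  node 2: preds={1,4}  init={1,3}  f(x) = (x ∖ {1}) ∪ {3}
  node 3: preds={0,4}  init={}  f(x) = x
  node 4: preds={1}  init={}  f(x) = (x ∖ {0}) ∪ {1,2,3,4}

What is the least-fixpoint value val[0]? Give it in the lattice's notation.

Iteration log — 9 steps:
  step 1. node 0  ⊔preds={1,2,3}  new={2}  old={}  +wl: 
  step 2. node 1  ⊔preds={}  new={2}  stable
  step 3. node 2  ⊔preds={2}  new={1,2,3}  old={1,3}  +wl: 0
  step 4. node 3  ⊔preds={2}  new={2}  old={}  +wl: 
  step 5. node 4  ⊔preds={2}  new={1,2,3,4}  old={}  +wl: 2,3
  step 6. node 0  ⊔preds={1,2,3}  new={2}  stable
  step 7. node 2  ⊔preds={1,2,3,4}  new={1,2,3,4}  old={1,2,3}  +wl: 0
  step 8. node 3  ⊔preds={1,2,3,4}  new={1,2,3,4}  old={2}  +wl: 
  step 9. node 0  ⊔preds={1,2,3,4}  new={2}  stable

Least fixpoint reached:
  node 0: {2}
  node 1: {2}
  node 2: {1,2,3,4}
  node 3: {1,2,3,4}
  node 4: {1,2,3,4}

{2}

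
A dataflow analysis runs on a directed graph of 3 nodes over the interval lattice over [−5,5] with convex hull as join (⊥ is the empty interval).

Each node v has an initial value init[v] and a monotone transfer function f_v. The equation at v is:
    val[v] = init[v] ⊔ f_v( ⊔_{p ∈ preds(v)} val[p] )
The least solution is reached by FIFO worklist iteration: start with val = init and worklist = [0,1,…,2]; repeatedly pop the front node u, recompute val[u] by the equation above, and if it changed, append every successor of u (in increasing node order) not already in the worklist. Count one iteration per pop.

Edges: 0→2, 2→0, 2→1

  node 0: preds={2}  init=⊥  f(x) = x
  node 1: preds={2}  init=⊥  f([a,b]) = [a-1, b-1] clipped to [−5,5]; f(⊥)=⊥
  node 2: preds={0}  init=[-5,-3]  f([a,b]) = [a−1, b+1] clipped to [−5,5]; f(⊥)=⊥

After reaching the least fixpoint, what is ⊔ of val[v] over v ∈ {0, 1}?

Trace (27 dequeues):
  [1] u=0 | in [-5,-3] | out [-5,-3] | prev ⊥ | push {}
  [2] u=1 | in [-5,-3] | out [-5,-4] | prev ⊥ | push {}
  [3] u=2 | in [-5,-3] | out [-5,-2] | prev [-5,-3] | push {0,1}
  [4] u=0 | in [-5,-2] | out [-5,-2] | prev [-5,-3] | push {2}
  [5] u=1 | in [-5,-2] | out [-5,-3] | prev [-5,-4] | push {}
  [6] u=2 | in [-5,-2] | out [-5,-1] | prev [-5,-2] | push {0,1}
  [7] u=0 | in [-5,-1] | out [-5,-1] | prev [-5,-2] | push {2}
  [8] u=1 | in [-5,-1] | out [-5,-2] | prev [-5,-3] | push {}
  [9] u=2 | in [-5,-1] | out [-5,0] | prev [-5,-1] | push {0,1}
  [10] u=0 | in [-5,0] | out [-5,0] | prev [-5,-1] | push {2}
  [11] u=1 | in [-5,0] | out [-5,-1] | prev [-5,-2] | push {}
  [12] u=2 | in [-5,0] | out [-5,1] | prev [-5,0] | push {0,1}
  [13] u=0 | in [-5,1] | out [-5,1] | prev [-5,0] | push {2}
  [14] u=1 | in [-5,1] | out [-5,0] | prev [-5,-1] | push {}
  [15] u=2 | in [-5,1] | out [-5,2] | prev [-5,1] | push {0,1}
  [16] u=0 | in [-5,2] | out [-5,2] | prev [-5,1] | push {2}
  [17] u=1 | in [-5,2] | out [-5,1] | prev [-5,0] | push {}
  [18] u=2 | in [-5,2] | out [-5,3] | prev [-5,2] | push {0,1}
  [19] u=0 | in [-5,3] | out [-5,3] | prev [-5,2] | push {2}
  [20] u=1 | in [-5,3] | out [-5,2] | prev [-5,1] | push {}
  [21] u=2 | in [-5,3] | out [-5,4] | prev [-5,3] | push {0,1}
  [22] u=0 | in [-5,4] | out [-5,4] | prev [-5,3] | push {2}
  [23] u=1 | in [-5,4] | out [-5,3] | prev [-5,2] | push {}
  [24] u=2 | in [-5,4] | out [-5,5] | prev [-5,4] | push {0,1}
  [25] u=0 | in [-5,5] | out [-5,5] | prev [-5,4] | push {2}
  [26] u=1 | in [-5,5] | out [-5,4] | prev [-5,3] | push {}
  [27] u=2 | in [-5,5] | out [-5,5] | ==

Converged values:
  [0] [-5,5]
  [1] [-5,4]
  [2] [-5,5]

[-5,5]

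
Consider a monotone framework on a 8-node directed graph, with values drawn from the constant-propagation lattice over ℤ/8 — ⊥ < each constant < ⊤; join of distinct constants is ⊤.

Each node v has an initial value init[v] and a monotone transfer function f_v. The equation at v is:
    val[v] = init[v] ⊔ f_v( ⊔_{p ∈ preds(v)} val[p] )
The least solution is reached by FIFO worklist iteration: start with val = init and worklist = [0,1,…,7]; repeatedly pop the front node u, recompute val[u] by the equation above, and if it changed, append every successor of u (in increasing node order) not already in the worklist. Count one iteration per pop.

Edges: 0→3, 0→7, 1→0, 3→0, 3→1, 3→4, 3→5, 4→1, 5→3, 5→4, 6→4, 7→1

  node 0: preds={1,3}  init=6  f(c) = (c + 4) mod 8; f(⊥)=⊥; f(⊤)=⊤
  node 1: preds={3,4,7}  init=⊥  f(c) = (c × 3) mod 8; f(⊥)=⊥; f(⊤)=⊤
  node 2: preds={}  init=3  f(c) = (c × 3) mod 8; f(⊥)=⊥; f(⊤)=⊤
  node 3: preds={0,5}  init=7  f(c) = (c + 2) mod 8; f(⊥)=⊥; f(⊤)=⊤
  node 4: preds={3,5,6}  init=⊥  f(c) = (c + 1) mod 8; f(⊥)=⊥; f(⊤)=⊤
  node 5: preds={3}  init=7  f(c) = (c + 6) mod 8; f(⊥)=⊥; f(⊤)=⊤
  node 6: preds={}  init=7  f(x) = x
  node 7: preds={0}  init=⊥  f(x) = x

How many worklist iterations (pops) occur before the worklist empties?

13

Iteration log — 13 steps:
  step 1. node 0  ⊔preds=7  new=⊤  old=6  +wl: 
  step 2. node 1  ⊔preds=7  new=5  old=⊥  +wl: 0
  step 3. node 2  ⊔preds=⊥  new=3  stable
  step 4. node 3  ⊔preds=⊤  new=⊤  old=7  +wl: 1
  step 5. node 4  ⊔preds=⊤  new=⊤  old=⊥  +wl: 
  step 6. node 5  ⊔preds=⊤  new=⊤  old=7  +wl: 3,4
  step 7. node 6  ⊔preds=⊥  new=7  stable
  step 8. node 7  ⊔preds=⊤  new=⊤  old=⊥  +wl: 
  step 9. node 0  ⊔preds=⊤  new=⊤  stable
  step 10. node 1  ⊔preds=⊤  new=⊤  old=5  +wl: 0
  step 11. node 3  ⊔preds=⊤  new=⊤  stable
  step 12. node 4  ⊔preds=⊤  new=⊤  stable
  step 13. node 0  ⊔preds=⊤  new=⊤  stable

Least fixpoint reached:
  node 0: ⊤
  node 1: ⊤
  node 2: 3
  node 3: ⊤
  node 4: ⊤
  node 5: ⊤
  node 6: 7
  node 7: ⊤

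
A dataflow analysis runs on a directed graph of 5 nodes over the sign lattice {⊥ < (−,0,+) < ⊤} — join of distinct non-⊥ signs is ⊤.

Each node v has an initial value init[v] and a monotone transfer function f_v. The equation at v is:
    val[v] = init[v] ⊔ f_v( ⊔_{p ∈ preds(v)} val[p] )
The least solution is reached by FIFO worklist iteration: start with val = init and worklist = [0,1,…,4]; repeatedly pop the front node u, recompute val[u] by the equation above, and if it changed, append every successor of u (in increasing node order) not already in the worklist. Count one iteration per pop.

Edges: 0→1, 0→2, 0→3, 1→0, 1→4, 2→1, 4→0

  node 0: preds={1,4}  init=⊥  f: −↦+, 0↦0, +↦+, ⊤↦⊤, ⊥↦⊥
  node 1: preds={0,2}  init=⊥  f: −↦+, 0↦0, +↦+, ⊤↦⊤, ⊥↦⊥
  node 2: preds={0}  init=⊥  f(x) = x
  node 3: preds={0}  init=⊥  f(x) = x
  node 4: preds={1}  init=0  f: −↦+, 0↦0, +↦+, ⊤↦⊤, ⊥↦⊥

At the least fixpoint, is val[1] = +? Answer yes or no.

no

Trace (7 dequeues):
  [1] u=0 | in 0 | out 0 | prev ⊥ | push {}
  [2] u=1 | in 0 | out 0 | prev ⊥ | push {0}
  [3] u=2 | in 0 | out 0 | prev ⊥ | push {1}
  [4] u=3 | in 0 | out 0 | prev ⊥ | push {}
  [5] u=4 | in 0 | out 0 | ==
  [6] u=0 | in 0 | out 0 | ==
  [7] u=1 | in 0 | out 0 | ==

Converged values:
  [0] 0
  [1] 0
  [2] 0
  [3] 0
  [4] 0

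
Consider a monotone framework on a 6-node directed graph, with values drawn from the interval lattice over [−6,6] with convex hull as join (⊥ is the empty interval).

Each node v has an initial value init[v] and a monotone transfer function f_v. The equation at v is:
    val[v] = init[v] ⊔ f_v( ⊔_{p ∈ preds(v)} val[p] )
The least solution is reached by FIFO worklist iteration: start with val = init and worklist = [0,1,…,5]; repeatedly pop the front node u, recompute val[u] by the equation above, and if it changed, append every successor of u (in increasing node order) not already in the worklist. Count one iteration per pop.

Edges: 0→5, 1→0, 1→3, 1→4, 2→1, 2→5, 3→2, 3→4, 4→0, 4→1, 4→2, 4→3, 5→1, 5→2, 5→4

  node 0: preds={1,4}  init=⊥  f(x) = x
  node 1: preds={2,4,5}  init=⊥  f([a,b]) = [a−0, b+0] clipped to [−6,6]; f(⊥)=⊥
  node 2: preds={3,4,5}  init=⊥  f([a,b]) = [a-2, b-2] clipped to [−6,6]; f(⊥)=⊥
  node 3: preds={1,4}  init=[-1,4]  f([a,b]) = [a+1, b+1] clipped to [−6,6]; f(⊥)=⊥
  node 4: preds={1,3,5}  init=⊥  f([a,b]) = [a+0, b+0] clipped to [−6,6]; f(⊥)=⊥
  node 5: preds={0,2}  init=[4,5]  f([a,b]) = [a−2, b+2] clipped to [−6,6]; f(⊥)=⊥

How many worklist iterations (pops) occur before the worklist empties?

23

Trace (23 dequeues):
  [1] u=0 | in ⊥ | out ⊥ | ==
  [2] u=1 | in [4,5] | out [4,5] | prev ⊥ | push {0}
  [3] u=2 | in [-1,5] | out [-3,3] | prev ⊥ | push {1}
  [4] u=3 | in [4,5] | out [-1,6] | prev [-1,4] | push {2}
  [5] u=4 | in [-1,6] | out [-1,6] | prev ⊥ | push {3}
  [6] u=5 | in [-3,3] | out [-5,5] | prev [4,5] | push {4}
  [7] u=0 | in [-1,6] | out [-1,6] | prev ⊥ | push {5}
  [8] u=1 | in [-5,6] | out [-5,6] | prev [4,5] | push {0}
  [9] u=2 | in [-5,6] | out [-6,4] | prev [-3,3] | push {1}
  [10] u=3 | in [-5,6] | out [-4,6] | prev [-1,6] | push {2}
  [11] u=4 | in [-5,6] | out [-5,6] | prev [-1,6] | push {3}
  [12] u=5 | in [-6,6] | out [-6,6] | prev [-5,5] | push {4}
  [13] u=0 | in [-5,6] | out [-5,6] | prev [-1,6] | push {5}
  [14] u=1 | in [-6,6] | out [-6,6] | prev [-5,6] | push {0}
  [15] u=2 | in [-6,6] | out [-6,4] | ==
  [16] u=3 | in [-6,6] | out [-5,6] | prev [-4,6] | push {2}
  [17] u=4 | in [-6,6] | out [-6,6] | prev [-5,6] | push {1,3}
  [18] u=5 | in [-6,6] | out [-6,6] | ==
  [19] u=0 | in [-6,6] | out [-6,6] | prev [-5,6] | push {5}
  [20] u=2 | in [-6,6] | out [-6,4] | ==
  [21] u=1 | in [-6,6] | out [-6,6] | ==
  [22] u=3 | in [-6,6] | out [-5,6] | ==
  [23] u=5 | in [-6,6] | out [-6,6] | ==

Converged values:
  [0] [-6,6]
  [1] [-6,6]
  [2] [-6,4]
  [3] [-5,6]
  [4] [-6,6]
  [5] [-6,6]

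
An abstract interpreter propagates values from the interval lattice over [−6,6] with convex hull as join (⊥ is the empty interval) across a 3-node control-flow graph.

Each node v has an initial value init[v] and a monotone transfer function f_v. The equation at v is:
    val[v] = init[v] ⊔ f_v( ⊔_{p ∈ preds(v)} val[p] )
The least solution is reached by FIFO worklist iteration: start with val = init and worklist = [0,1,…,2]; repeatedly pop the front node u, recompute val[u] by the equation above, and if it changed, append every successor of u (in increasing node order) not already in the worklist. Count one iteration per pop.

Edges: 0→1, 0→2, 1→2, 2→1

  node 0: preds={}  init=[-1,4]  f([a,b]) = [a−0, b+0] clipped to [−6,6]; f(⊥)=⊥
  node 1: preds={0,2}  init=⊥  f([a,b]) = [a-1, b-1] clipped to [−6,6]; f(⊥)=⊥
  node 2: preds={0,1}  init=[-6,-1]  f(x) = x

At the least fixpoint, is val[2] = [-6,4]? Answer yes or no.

yes

Trace (4 dequeues):
  [1] u=0 | in ⊥ | out [-1,4] | ==
  [2] u=1 | in [-6,4] | out [-6,3] | prev ⊥ | push {}
  [3] u=2 | in [-6,4] | out [-6,4] | prev [-6,-1] | push {1}
  [4] u=1 | in [-6,4] | out [-6,3] | ==

Converged values:
  [0] [-1,4]
  [1] [-6,3]
  [2] [-6,4]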